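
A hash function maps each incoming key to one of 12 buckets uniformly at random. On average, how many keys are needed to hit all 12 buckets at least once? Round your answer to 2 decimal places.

After k distinct buckets have appeared, the next key gives a new one with probability (12-k)/12, so the expected wait for the (k+1)-th is 12/(12-k).
E[T] = 12/12 + 12/11 + 12/10 + ... + 12/2 + 12/1 = 12·H_{12}.
H_{12} = 3.103, so E[T] = 37.239.

37.24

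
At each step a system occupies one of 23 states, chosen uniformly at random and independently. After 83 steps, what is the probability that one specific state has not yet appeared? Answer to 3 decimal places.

0.025

Each step misses the fixed state with probability (23-1)/23 = 22/23, independently.
P(still missing after 83) = (22/23)^83 = 0.0250.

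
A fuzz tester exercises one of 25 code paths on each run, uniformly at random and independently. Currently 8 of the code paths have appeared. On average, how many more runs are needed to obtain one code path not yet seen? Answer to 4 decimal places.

The number of runs until the next new code path is geometric with success probability 17/25, so its mean is 25/17.
E = 25/17 = 1.47059.

1.4706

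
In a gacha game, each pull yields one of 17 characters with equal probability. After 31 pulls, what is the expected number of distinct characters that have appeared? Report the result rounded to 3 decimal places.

14.404

For each character, P(seen in 31 pulls) = 1 - (16/17)^31 = 0.8473.
By linearity of expectation, E[distinct seen] = 17·(1 - (16/17)^31) = 14.4043.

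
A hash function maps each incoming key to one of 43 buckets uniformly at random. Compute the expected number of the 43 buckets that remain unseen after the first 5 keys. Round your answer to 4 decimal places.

For each bucket, P(unseen after 5) = (42/43)^5 = 0.88900.
By linearity of expectation, E[unseen] = 43·(42/43)^5 = 38.22721.

38.2272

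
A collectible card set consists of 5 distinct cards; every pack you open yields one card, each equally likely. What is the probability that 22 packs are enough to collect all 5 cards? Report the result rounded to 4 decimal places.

0.9632

By inclusion–exclusion over which cards are missing,
P(all seen) = Σ_{j=0}^{5} (-1)^j C(5,j)((5-j)/5)^22
= 1.00000 - 0.03689 + 0.00013 - 0.00000 + 0.00000 - 0.00000
= 0.96324.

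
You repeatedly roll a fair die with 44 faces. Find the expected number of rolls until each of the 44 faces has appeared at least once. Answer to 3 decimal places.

192.400

The wait to go from k to k+1 distinct faces is geometric with mean 44/(44-k).
E[T] = 44/44 + 44/43 + 44/42 + ... + 44/2 + 44/1 = 44·H_{44}.
H_{44} = 4.3727, so E[T] = 192.3999.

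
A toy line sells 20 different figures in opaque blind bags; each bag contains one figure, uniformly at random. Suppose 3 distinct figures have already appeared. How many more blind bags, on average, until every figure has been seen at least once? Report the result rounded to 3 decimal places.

68.791

The wait to go from k to k+1 distinct figures is geometric with mean 20/(20-k).
Sum over k = 3,...,19: E = 20/17 + 20/16 + 20/15 + ... + 20/2 + 20/1 = 68.7911.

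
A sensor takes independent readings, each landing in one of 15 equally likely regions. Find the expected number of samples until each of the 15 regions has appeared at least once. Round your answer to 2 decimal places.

49.77

The wait to go from k to k+1 distinct regions is geometric with mean 15/(15-k).
E[T] = 15/15 + 15/14 + 15/13 + ... + 15/2 + 15/1 = 15·H_{15}.
H_{15} = 3.318, so E[T] = 49.773.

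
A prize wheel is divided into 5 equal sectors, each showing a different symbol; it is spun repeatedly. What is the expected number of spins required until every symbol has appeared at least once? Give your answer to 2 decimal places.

11.42

The wait to go from k to k+1 distinct symbols is geometric with mean 5/(5-k).
E[T] = 5/5 + 5/4 + 5/3 + 5/2 + 5/1 = 5·H_{5}.
H_{5} = 2.283, so E[T] = 11.417.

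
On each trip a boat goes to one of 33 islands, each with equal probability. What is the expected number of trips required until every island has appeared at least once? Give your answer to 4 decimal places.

134.9303

Split into phases: going from k distinct to k+1 distinct takes on average 33/(33-k) trips.
E[T] = 33/33 + 33/32 + 33/31 + ... + 33/2 + 33/1 = 33·H_{33}.
H_{33} = 4.08880, so E[T] = 134.93034.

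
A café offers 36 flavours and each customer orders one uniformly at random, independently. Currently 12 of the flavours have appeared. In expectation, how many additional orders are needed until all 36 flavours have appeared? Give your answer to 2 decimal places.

From k distinct to k+1 distinct takes on average 36/(36-k) orders.
Sum over k = 12,...,35: E = 36/24 + 36/23 + 36/22 + ... + 36/2 + 36/1 = 135.934.

135.93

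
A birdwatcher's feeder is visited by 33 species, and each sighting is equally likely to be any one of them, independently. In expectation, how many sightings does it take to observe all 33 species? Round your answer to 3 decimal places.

134.930

After k distinct species have appeared, the next sighting gives a new one with probability (33-k)/33, so the expected wait for the (k+1)-th is 33/(33-k).
E[T] = 33/33 + 33/32 + 33/31 + ... + 33/2 + 33/1 = 33·H_{33}.
H_{33} = 4.0888, so E[T] = 134.9303.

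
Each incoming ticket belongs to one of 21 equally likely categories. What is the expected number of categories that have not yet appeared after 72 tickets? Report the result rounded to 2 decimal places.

For each category, P(unseen after 72) = (20/21)^72 = 0.030.
By linearity of expectation, E[unseen] = 21·(20/21)^72 = 0.626.

0.63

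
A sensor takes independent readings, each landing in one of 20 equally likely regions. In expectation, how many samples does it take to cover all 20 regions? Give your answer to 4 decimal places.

71.9548

After k distinct regions have appeared, the next sample gives a new one with probability (20-k)/20, so the expected wait for the (k+1)-th is 20/(20-k).
E[T] = 20/20 + 20/19 + 20/18 + ... + 20/2 + 20/1 = 20·H_{20}.
H_{20} = 3.59774, so E[T] = 71.95479.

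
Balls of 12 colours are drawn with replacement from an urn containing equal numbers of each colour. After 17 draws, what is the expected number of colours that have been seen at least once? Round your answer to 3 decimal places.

9.266

For each colour, P(seen in 17 draws) = 1 - (11/12)^17 = 0.7722.
By linearity of expectation, E[distinct seen] = 12·(1 - (11/12)^17) = 9.2661.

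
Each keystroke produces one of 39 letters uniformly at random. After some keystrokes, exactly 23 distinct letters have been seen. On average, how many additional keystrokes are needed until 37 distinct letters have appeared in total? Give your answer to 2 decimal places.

With k distinct letters already seen, the next new one takes an expected 39/(39-k) keystrokes.
Sum over k = 23,...,36: E = 39/16 + 39/15 + 39/14 + ... + 39/4 + 39/3 = 73.348.

73.35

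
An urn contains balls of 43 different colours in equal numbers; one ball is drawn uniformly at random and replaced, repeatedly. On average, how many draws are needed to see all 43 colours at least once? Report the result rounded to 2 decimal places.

187.05

The wait to go from k to k+1 distinct colours is geometric with mean 43/(43-k).
E[T] = 43/43 + 43/42 + 43/41 + ... + 43/2 + 43/1 = 43·H_{43}.
H_{43} = 4.350, so E[T] = 187.050.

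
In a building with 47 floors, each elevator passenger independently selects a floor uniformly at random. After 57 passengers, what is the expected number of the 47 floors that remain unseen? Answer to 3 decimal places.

13.795

For each floor, P(unseen after 57) = (46/47)^57 = 0.2935.
By linearity of expectation, E[unseen] = 47·(46/47)^57 = 13.7948.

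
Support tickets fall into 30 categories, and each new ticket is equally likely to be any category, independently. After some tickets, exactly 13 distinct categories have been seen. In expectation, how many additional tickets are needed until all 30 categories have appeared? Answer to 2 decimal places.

103.19

From k distinct to k+1 distinct takes on average 30/(30-k) tickets.
Sum over k = 13,...,29: E = 30/17 + 30/16 + 30/15 + ... + 30/2 + 30/1 = 103.187.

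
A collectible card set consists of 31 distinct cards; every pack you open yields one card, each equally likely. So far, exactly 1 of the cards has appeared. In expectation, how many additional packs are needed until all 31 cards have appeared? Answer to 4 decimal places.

123.8446

The wait to go from k to k+1 distinct cards is geometric with mean 31/(31-k).
Sum over k = 1,...,30: E = 31/30 + 31/29 + 31/28 + ... + 31/2 + 31/1 = 123.84460.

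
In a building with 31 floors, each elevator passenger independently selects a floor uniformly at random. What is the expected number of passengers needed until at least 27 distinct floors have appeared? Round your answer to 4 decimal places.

60.2613

Going from k to k+1 distinct takes a geometric number of passengers with mean 31/(31-k).
Sum over k = 0,...,26: E = 31/31 + 31/30 + 31/29 + ... + 31/6 + 31/5 = 60.26127.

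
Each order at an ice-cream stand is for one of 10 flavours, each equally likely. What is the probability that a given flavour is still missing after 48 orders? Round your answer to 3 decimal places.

0.006

On each order the fixed flavour fails to appear with probability 9/10.
P(still missing after 48) = (9/10)^48 = 0.0064.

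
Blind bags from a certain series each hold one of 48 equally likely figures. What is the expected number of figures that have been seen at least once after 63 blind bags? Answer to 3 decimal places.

For each figure, P(seen in 63 blind bags) = 1 - (47/48)^63 = 0.7346.
By linearity of expectation, E[distinct seen] = 48·(1 - (47/48)^63) = 35.2589.

35.259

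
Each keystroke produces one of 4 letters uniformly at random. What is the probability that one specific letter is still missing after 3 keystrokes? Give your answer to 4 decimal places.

0.4219

Each keystroke misses the fixed letter with probability (4-1)/4 = 3/4, independently.
P(still missing after 3) = (3/4)^3 = 0.42188.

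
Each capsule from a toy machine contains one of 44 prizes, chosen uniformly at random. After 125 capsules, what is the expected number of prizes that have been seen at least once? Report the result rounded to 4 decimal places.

41.5144

For each prize, P(seen in 125 capsules) = 1 - (43/44)^125 = 0.94351.
By linearity of expectation, E[distinct seen] = 44·(1 - (43/44)^125) = 41.51444.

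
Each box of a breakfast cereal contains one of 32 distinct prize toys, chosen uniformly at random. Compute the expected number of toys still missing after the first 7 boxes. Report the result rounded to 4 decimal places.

25.6231

For each toy, P(unseen after 7) = (31/32)^7 = 0.80072.
By linearity of expectation, E[unseen] = 32·(31/32)^7 = 25.62312.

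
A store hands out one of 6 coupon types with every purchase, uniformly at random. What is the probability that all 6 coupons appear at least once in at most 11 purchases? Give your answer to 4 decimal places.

By inclusion–exclusion over which coupons are missing,
P(all seen) = Σ_{j=0}^{6} (-1)^j C(6,j)((6-j)/6)^11
= 1.00000 - 0.80753 + 0.17342 - 0.00977 + 0.00008 - 0.00000 + 0.00000
= 0.35621.

0.3562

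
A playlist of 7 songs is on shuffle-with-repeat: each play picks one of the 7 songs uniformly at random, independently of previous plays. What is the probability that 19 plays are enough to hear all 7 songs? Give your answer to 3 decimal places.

By inclusion–exclusion over which songs are missing,
P(all seen) = Σ_{j=0}^{7} (-1)^j C(7,j)((7-j)/7)^19
= 1.0000 - 0.3742 + 0.0351 - 0.0008 + 0.0000 - 0.0000 + 0.0000 - 0.0000
= 0.6601.

0.660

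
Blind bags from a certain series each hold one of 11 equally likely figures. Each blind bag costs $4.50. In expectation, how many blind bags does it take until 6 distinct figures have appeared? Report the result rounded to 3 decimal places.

Going from k to k+1 distinct takes a geometric number of blind bags with mean 11/(11-k).
Sum over k = 0,...,5: E = 11/11 + 11/10 + 11/9 + 11/8 + 11/7 + 11/6 = 8.1020.

8.102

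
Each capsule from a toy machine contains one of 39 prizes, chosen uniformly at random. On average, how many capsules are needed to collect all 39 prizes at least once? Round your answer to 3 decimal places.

165.888

The wait to go from k to k+1 distinct prizes is geometric with mean 39/(39-k).
E[T] = 39/39 + 39/38 + 39/37 + ... + 39/2 + 39/1 = 39·H_{39}.
H_{39} = 4.2535, so E[T] = 165.8882.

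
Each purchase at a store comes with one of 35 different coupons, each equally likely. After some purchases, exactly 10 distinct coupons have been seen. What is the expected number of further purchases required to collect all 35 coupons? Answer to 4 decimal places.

With k distinct coupons already seen, the next new one takes an expected 35/(35-k) purchases.
Sum over k = 10,...,34: E = 35/25 + 35/24 + 35/23 + ... + 35/2 + 35/1 = 133.55854.

133.5585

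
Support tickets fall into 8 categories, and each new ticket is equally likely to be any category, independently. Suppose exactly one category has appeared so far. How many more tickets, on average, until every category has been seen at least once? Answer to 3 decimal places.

20.743

The wait to go from k to k+1 distinct categories is geometric with mean 8/(8-k).
Sum over k = 1,...,7: E = 8/7 + 8/6 + 8/5 + ... + 8/2 + 8/1 = 20.7429.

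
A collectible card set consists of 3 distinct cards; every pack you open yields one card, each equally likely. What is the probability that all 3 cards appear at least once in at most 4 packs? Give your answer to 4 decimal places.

0.4444

By inclusion–exclusion over which cards are missing,
P(all seen) = Σ_{j=0}^{3} (-1)^j C(3,j)((3-j)/3)^4
= 1.00000 - 0.59259 + 0.03704 - 0.00000
= 0.44444.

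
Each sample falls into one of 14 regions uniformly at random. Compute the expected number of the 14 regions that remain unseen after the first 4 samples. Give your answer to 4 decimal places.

For each region, P(unseen after 4) = (13/14)^4 = 0.74347.
By linearity of expectation, E[unseen] = 14·(13/14)^4 = 10.40853.

10.4085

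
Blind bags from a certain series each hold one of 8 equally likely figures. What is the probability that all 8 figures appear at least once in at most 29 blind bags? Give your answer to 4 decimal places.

0.8401

By inclusion–exclusion over which figures are missing,
P(all seen) = Σ_{j=0}^{8} (-1)^j C(8,j)((8-j)/8)^29
= 1.00000 - 0.16647 + 0.00667 - 0.00007 + 0.00000 - 0.00000 + 0.00000 - 0.00000 + 0.00000
= 0.84013.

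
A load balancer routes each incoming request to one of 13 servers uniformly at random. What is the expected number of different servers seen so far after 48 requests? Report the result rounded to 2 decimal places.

For each server, P(seen in 48 requests) = 1 - (12/13)^48 = 0.979.
By linearity of expectation, E[distinct seen] = 13·(1 - (12/13)^48) = 12.721.

12.72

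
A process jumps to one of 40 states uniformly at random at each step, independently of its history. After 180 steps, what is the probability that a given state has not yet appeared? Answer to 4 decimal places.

On each step the fixed state fails to appear with probability 39/40.
P(still missing after 180) = (39/40)^180 = 0.01049.

0.0105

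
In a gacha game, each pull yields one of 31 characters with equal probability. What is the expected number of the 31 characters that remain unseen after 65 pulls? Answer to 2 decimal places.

3.68

For each character, P(unseen after 65) = (30/31)^65 = 0.119.
By linearity of expectation, E[unseen] = 31·(30/31)^65 = 3.679.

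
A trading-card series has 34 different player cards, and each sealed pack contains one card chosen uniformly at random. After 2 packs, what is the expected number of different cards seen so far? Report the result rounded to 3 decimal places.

1.971

For each card, P(seen in 2 packs) = 1 - (33/34)^2 = 0.0580.
By linearity of expectation, E[distinct seen] = 34·(1 - (33/34)^2) = 1.9706.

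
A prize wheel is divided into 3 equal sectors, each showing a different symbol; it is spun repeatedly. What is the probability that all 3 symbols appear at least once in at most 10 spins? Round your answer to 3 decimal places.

By inclusion–exclusion over which symbols are missing,
P(all seen) = Σ_{j=0}^{3} (-1)^j C(3,j)((3-j)/3)^10
= 1.0000 - 0.0520 + 0.0001 - 0.0000
= 0.9480.

0.948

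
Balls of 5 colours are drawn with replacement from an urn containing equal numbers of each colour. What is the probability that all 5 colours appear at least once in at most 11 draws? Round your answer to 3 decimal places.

0.606

Let A_i be the event that colour i is missing after 11 draws. By inclusion–exclusion on the A_i,
P(all seen) = Σ_{j=0}^{5} (-1)^j C(5,j)((5-j)/5)^11
= 1.0000 - 0.4295 + 0.0363 - 0.0004 + 0.0000 - 0.0000
= 0.6064.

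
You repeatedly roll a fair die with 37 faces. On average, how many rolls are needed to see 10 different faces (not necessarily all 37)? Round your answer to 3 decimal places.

Going from k to k+1 distinct takes a geometric number of rolls with mean 37/(37-k).
Sum over k = 0,...,9: E = 37/37 + 37/36 + 37/35 + ... + 37/29 + 37/28 = 11.4748.

11.475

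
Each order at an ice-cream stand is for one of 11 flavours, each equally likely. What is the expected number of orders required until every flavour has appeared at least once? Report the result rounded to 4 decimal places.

Split into phases: going from k distinct to k+1 distinct takes on average 11/(11-k) orders.
E[T] = 11/11 + 11/10 + 11/9 + ... + 11/2 + 11/1 = 11·H_{11}.
H_{11} = 3.01988, so E[T] = 33.21865.

33.2187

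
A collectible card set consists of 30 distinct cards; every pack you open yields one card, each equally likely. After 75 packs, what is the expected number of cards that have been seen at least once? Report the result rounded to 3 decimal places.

For each card, P(seen in 75 packs) = 1 - (29/30)^75 = 0.9213.
By linearity of expectation, E[distinct seen] = 30·(1 - (29/30)^75) = 27.6402.

27.640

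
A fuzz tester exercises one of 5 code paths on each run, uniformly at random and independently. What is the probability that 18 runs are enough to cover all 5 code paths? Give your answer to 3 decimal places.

Let A_i be the event that code path i is missing after 18 runs. By inclusion–exclusion on the A_i,
P(all seen) = Σ_{j=0}^{5} (-1)^j C(5,j)((5-j)/5)^18
= 1.0000 - 0.0901 + 0.0010 - 0.0000 + 0.0000 - 0.0000
= 0.9109.

0.911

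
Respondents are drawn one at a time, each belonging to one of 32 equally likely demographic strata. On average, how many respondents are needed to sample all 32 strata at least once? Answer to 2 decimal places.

Split into phases: going from k distinct to k+1 distinct takes on average 32/(32-k) respondents.
E[T] = 32/32 + 32/31 + 32/30 + ... + 32/2 + 32/1 = 32·H_{32}.
H_{32} = 4.058, so E[T] = 129.872.

129.87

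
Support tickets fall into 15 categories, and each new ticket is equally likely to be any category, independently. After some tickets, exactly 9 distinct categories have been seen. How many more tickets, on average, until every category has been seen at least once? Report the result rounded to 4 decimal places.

36.7500

The wait to go from k to k+1 distinct categories is geometric with mean 15/(15-k).
Sum over k = 9,...,14: E = 15/6 + 15/5 + 15/4 + 15/3 + 15/2 + 15/1 = 36.75000.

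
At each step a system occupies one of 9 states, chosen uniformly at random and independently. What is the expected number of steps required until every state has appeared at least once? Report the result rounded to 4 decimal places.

25.4607

After k distinct states have appeared, the next step gives a new one with probability (9-k)/9, so the expected wait for the (k+1)-th is 9/(9-k).
E[T] = 9/9 + 9/8 + 9/7 + ... + 9/2 + 9/1 = 9·H_{9}.
H_{9} = 2.82897, so E[T] = 25.46071.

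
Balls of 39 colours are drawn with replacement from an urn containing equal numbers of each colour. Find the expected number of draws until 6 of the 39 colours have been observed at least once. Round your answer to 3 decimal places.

6.425

Going from k to k+1 distinct takes a geometric number of draws with mean 39/(39-k).
Sum over k = 0,...,5: E = 39/39 + 39/38 + 39/37 + 39/36 + 39/35 + 39/34 = 6.4250.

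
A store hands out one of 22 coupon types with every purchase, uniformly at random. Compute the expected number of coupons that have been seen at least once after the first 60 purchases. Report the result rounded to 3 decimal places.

20.650

For each coupon, P(seen in 60 purchases) = 1 - (21/22)^60 = 0.9387.
By linearity of expectation, E[distinct seen] = 22·(1 - (21/22)^60) = 20.6504.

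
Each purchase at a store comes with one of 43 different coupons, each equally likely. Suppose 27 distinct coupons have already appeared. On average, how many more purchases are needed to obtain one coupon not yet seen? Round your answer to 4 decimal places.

2.6875

The number of purchases until the next new coupon is geometric with success probability 16/43, so its mean is 43/16.
E = 43/16 = 2.68750.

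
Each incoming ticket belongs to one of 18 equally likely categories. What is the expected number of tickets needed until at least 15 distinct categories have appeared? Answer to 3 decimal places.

With k distinct categories already seen, the next new one arrives after an expected 18/(18-k) tickets.
Sum over k = 0,...,14: E = 18/18 + 18/17 + 18/16 + ... + 18/5 + 18/4 = 29.9119.

29.912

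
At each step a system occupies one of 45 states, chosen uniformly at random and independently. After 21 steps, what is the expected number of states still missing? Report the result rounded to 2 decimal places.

For each state, P(unseen after 21) = (44/45)^21 = 0.624.
By linearity of expectation, E[unseen] = 45·(44/45)^21 = 28.071.

28.07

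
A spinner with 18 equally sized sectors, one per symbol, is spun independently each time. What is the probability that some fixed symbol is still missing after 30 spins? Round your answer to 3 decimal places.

On each spin the fixed symbol fails to appear with probability 17/18.
P(still missing after 30) = (17/18)^30 = 0.1800.

0.180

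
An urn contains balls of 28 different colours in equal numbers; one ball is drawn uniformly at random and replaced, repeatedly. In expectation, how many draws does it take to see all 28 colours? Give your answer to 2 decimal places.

The wait to go from k to k+1 distinct colours is geometric with mean 28/(28-k).
E[T] = 28/28 + 28/27 + 28/26 + ... + 28/2 + 28/1 = 28·H_{28}.
H_{28} = 3.927, so E[T] = 109.961.

109.96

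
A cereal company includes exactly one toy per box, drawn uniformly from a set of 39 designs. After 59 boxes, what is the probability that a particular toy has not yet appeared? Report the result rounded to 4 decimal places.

0.2160

Each box misses the fixed toy with probability (39-1)/39 = 38/39, independently.
P(still missing after 59) = (38/39)^59 = 0.21598.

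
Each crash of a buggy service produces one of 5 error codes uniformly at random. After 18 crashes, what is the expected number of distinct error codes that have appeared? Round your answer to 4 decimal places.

4.9099

For each error code, P(seen in 18 crashes) = 1 - (4/5)^18 = 0.98199.
By linearity of expectation, E[distinct seen] = 5·(1 - (4/5)^18) = 4.90993.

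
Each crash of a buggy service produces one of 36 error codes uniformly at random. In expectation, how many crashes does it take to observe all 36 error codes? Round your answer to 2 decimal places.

Split into phases: going from k distinct to k+1 distinct takes on average 36/(36-k) crashes.
E[T] = 36/36 + 36/35 + 36/34 + ... + 36/2 + 36/1 = 36·H_{36}.
H_{36} = 4.175, so E[T] = 150.284.

150.28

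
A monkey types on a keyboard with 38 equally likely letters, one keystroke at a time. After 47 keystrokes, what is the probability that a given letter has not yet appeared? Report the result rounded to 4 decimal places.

Each keystroke misses the fixed letter with probability (38-1)/38 = 37/38, independently.
P(still missing after 47) = (37/38)^47 = 0.28553.

0.2855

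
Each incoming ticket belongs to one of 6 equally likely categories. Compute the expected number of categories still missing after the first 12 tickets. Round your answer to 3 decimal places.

For each category, P(unseen after 12) = (5/6)^12 = 0.1122.
By linearity of expectation, E[unseen] = 6·(5/6)^12 = 0.6729.

0.673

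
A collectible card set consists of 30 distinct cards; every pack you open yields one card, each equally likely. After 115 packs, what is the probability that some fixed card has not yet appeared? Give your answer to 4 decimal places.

On each pack the fixed card fails to appear with probability 29/30.
P(still missing after 115) = (29/30)^115 = 0.02027.

0.0203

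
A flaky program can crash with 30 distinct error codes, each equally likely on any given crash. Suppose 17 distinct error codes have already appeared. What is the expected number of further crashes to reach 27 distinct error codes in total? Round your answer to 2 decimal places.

40.40

The wait to go from k to k+1 distinct error codes is geometric with mean 30/(30-k).
Sum over k = 17,...,26: E = 30/13 + 30/12 + 30/11 + ... + 30/5 + 30/4 = 40.404.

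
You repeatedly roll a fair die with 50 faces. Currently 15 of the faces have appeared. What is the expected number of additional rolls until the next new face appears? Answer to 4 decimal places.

1.4286

The number of rolls until the next new face is geometric with success probability 35/50, so its mean is 50/35.
E = 50/35 = 1.42857.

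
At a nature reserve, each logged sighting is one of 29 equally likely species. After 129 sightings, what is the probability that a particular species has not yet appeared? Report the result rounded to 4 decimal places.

0.0108

Each sighting misses the fixed species with probability (29-1)/29 = 28/29, independently.
P(still missing after 129) = (28/29)^129 = 0.01082.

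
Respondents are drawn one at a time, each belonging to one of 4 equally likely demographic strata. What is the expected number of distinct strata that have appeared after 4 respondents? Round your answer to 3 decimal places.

For each stratum, P(seen in 4 respondents) = 1 - (3/4)^4 = 0.6836.
By linearity of expectation, E[distinct seen] = 4·(1 - (3/4)^4) = 2.7344.

2.734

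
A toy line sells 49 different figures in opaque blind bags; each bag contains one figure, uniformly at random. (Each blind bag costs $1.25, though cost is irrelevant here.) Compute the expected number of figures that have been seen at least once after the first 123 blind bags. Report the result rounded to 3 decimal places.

45.121

For each figure, P(seen in 123 blind bags) = 1 - (48/49)^123 = 0.9208.
By linearity of expectation, E[distinct seen] = 49·(1 - (48/49)^123) = 45.1207.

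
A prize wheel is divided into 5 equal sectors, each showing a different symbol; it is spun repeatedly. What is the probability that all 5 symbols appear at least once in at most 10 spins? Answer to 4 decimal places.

0.5225

Let A_i be the event that symbol i is missing after 10 spins. By inclusion–exclusion on the A_i,
P(all seen) = Σ_{j=0}^{5} (-1)^j C(5,j)((5-j)/5)^10
= 1.00000 - 0.53687 + 0.06047 - 0.00105 + 0.00000 - 0.00000
= 0.52255.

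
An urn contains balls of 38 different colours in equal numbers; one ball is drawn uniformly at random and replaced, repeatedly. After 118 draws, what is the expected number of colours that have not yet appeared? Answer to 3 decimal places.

1.634

For each colour, P(unseen after 118) = (37/38)^118 = 0.0430.
By linearity of expectation, E[unseen] = 38·(37/38)^118 = 1.6335.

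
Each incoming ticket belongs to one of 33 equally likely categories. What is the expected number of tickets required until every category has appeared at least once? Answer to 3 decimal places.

After k distinct categories have appeared, the next ticket gives a new one with probability (33-k)/33, so the expected wait for the (k+1)-th is 33/(33-k).
E[T] = 33/33 + 33/32 + 33/31 + ... + 33/2 + 33/1 = 33·H_{33}.
H_{33} = 4.0888, so E[T] = 134.9303.

134.930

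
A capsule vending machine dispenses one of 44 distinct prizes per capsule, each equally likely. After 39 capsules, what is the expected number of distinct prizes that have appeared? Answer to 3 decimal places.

For each prize, P(seen in 39 capsules) = 1 - (43/44)^39 = 0.5920.
By linearity of expectation, E[distinct seen] = 44·(1 - (43/44)^39) = 26.0499.

26.050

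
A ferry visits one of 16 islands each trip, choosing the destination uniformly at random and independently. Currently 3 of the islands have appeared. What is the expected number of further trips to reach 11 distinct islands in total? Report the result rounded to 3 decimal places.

14.349

The wait to go from k to k+1 distinct islands is geometric with mean 16/(16-k).
Sum over k = 3,...,10: E = 16/13 + 16/12 + 16/11 + ... + 16/7 + 16/6 = 14.3488.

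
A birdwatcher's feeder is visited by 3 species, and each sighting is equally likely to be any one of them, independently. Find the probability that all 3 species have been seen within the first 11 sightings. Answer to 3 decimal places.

0.965

By inclusion–exclusion over which species are missing,
P(all seen) = Σ_{j=0}^{3} (-1)^j C(3,j)((3-j)/3)^11
= 1.0000 - 0.0347 + 0.0000 - 0.0000
= 0.9653.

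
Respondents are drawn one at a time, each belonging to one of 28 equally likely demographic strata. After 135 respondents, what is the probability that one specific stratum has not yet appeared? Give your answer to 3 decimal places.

0.007

On each respondent the fixed stratum fails to appear with probability 27/28.
P(still missing after 135) = (27/28)^135 = 0.0074.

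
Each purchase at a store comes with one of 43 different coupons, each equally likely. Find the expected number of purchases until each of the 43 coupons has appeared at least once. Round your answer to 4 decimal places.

Split into phases: going from k distinct to k+1 distinct takes on average 43/(43-k) purchases.
E[T] = 43/43 + 43/42 + 43/41 + ... + 43/2 + 43/1 = 43·H_{43}.
H_{43} = 4.35000, so E[T] = 187.04994.

187.0499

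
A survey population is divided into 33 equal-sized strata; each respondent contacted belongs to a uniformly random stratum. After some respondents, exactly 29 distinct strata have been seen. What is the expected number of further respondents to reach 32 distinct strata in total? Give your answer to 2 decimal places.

From k distinct to k+1 distinct takes on average 33/(33-k) respondents.
Sum over k = 29,...,31: E = 33/4 + 33/3 + 33/2 = 35.750.

35.75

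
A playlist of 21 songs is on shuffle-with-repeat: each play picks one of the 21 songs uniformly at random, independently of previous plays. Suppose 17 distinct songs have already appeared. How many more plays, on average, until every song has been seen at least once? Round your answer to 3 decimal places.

43.750

The wait to go from k to k+1 distinct songs is geometric with mean 21/(21-k).
Sum over k = 17,...,20: E = 21/4 + 21/3 + 21/2 + 21/1 = 43.7500.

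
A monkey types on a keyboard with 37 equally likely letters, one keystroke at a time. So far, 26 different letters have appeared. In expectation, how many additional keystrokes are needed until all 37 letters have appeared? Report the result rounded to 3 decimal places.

The wait to go from k to k+1 distinct letters is geometric with mean 37/(37-k).
Sum over k = 26,...,36: E = 37/11 + 37/10 + 37/9 + ... + 37/2 + 37/1 = 111.7355.

111.735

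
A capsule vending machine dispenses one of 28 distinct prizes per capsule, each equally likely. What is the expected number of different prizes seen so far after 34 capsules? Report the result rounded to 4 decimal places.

19.8688

For each prize, P(seen in 34 capsules) = 1 - (27/28)^34 = 0.70960.
By linearity of expectation, E[distinct seen] = 28·(1 - (27/28)^34) = 19.86883.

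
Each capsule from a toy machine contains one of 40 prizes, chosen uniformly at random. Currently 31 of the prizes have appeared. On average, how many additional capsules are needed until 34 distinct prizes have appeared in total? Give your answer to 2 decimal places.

With k distinct prizes already seen, the next new one takes an expected 40/(40-k) capsules.
Sum over k = 31,...,33: E = 40/9 + 40/8 + 40/7 = 15.159.

15.16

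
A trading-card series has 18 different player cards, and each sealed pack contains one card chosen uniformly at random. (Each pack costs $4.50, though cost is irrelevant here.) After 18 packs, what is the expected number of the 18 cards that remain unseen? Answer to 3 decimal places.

6.434

For each card, P(unseen after 18) = (17/18)^18 = 0.3574.
By linearity of expectation, E[unseen] = 18·(17/18)^18 = 6.4335.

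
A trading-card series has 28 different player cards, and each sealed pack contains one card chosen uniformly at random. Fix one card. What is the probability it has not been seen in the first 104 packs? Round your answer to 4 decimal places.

0.0228

On each pack the fixed card fails to appear with probability 27/28.
P(still missing after 104) = (27/28)^104 = 0.02277.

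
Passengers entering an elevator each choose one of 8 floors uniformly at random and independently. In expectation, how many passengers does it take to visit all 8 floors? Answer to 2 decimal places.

After k distinct floors have appeared, the next passenger gives a new one with probability (8-k)/8, so the expected wait for the (k+1)-th is 8/(8-k).
E[T] = 8/8 + 8/7 + 8/6 + ... + 8/2 + 8/1 = 8·H_{8}.
H_{8} = 2.718, so E[T] = 21.743.

21.74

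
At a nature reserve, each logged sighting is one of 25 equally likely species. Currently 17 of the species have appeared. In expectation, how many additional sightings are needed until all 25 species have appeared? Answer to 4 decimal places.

With k distinct species already seen, the next new one takes an expected 25/(25-k) sightings.
Sum over k = 17,...,24: E = 25/8 + 25/7 + 25/6 + ... + 25/2 + 25/1 = 67.94643.

67.9464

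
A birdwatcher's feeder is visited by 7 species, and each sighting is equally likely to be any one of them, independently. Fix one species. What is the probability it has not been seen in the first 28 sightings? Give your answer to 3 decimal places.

On each sighting the fixed species fails to appear with probability 6/7.
P(still missing after 28) = (6/7)^28 = 0.0134.

0.013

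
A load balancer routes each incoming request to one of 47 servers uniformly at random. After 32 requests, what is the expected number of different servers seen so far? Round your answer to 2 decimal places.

For each server, P(seen in 32 requests) = 1 - (46/47)^32 = 0.498.
By linearity of expectation, E[distinct seen] = 47·(1 - (46/47)^32) = 23.383.

23.38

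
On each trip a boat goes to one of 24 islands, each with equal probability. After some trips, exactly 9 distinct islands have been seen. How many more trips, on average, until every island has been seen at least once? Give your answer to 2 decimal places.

The wait to go from k to k+1 distinct islands is geometric with mean 24/(24-k).
Sum over k = 9,...,23: E = 24/15 + 24/14 + 24/13 + ... + 24/2 + 24/1 = 79.637.

79.64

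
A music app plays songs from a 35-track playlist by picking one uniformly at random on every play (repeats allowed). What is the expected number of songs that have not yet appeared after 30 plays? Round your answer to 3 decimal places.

For each song, P(unseen after 30) = (34/35)^30 = 0.4191.
By linearity of expectation, E[unseen] = 35·(34/35)^30 = 14.6688.

14.669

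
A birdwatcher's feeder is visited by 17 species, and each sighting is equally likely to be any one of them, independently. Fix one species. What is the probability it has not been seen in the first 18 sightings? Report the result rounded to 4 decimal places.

On each sighting the fixed species fails to appear with probability 16/17.
P(still missing after 18) = (16/17)^18 = 0.33580.

0.3358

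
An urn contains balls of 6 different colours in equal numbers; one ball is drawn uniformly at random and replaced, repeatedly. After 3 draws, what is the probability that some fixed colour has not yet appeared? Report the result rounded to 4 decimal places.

Each draw misses the fixed colour with probability (6-1)/6 = 5/6, independently.
P(still missing after 3) = (5/6)^3 = 0.57870.

0.5787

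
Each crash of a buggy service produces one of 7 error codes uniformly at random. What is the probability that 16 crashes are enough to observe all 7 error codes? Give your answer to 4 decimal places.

By inclusion–exclusion over which error codes are missing,
P(all seen) = Σ_{j=0}^{7} (-1)^j C(7,j)((7-j)/7)^16
= 1.00000 - 0.59422 + 0.09642 - 0.00452 + 0.00005 - 0.00000 + 0.00000 - 0.00000
= 0.49772.

0.4977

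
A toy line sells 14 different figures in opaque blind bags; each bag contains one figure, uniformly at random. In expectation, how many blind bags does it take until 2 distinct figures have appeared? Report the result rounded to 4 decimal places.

2.0769

Going from k to k+1 distinct takes a geometric number of blind bags with mean 14/(14-k).
Sum over k = 0,...,1: E = 14/14 + 14/13 = 2.07692.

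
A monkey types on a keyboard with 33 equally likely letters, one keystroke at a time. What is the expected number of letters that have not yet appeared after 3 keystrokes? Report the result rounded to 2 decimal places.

For each letter, P(unseen after 3) = (32/33)^3 = 0.912.
By linearity of expectation, E[unseen] = 33·(32/33)^3 = 30.090.

30.09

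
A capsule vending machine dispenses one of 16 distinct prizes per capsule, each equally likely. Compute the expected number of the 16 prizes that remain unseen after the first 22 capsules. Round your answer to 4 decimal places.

For each prize, P(unseen after 22) = (15/16)^22 = 0.24175.
By linearity of expectation, E[unseen] = 16·(15/16)^22 = 3.86801.

3.8680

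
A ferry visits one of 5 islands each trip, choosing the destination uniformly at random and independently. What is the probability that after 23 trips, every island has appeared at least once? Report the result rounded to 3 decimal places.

Let A_i be the event that island i is missing after 23 trips. By inclusion–exclusion on the A_i,
P(all seen) = Σ_{j=0}^{5} (-1)^j C(5,j)((5-j)/5)^23
= 1.0000 - 0.0295 + 0.0001 - 0.0000 + 0.0000 - 0.0000
= 0.9706.

0.971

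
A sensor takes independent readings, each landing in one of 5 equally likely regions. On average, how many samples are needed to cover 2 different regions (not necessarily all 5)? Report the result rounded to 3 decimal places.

Going from k to k+1 distinct takes a geometric number of samples with mean 5/(5-k).
Sum over k = 0,...,1: E = 5/5 + 5/4 = 2.2500.

2.250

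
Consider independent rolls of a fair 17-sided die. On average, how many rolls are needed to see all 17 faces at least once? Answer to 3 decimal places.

58.472

Split into phases: going from k distinct to k+1 distinct takes on average 17/(17-k) rolls.
E[T] = 17/17 + 17/16 + 17/15 + ... + 17/2 + 17/1 = 17·H_{17}.
H_{17} = 3.4396, so E[T] = 58.4724.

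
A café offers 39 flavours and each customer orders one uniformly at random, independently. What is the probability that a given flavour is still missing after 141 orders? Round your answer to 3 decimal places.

0.026

Each order misses the fixed flavour with probability (39-1)/39 = 38/39, independently.
P(still missing after 141) = (38/39)^141 = 0.0257.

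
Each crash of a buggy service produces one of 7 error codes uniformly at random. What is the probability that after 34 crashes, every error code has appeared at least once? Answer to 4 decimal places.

0.9632

Let A_i be the event that error code i is missing after 34 crashes. By inclusion–exclusion on the A_i,
P(all seen) = Σ_{j=0}^{7} (-1)^j C(7,j)((7-j)/7)^34
= 1.00000 - 0.03706 + 0.00023 - 0.00000 + 0.00000 - 0.00000 + 0.00000 - 0.00000
= 0.96317.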